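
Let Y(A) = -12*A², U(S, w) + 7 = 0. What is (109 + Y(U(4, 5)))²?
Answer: 229441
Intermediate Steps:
U(S, w) = -7 (U(S, w) = -7 + 0 = -7)
(109 + Y(U(4, 5)))² = (109 - 12*(-7)²)² = (109 - 12*49)² = (109 - 588)² = (-479)² = 229441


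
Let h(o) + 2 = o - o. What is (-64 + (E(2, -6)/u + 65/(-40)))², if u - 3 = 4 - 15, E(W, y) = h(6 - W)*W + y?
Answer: 265225/64 ≈ 4144.1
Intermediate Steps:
h(o) = -2 (h(o) = -2 + (o - o) = -2 + 0 = -2)
E(W, y) = y - 2*W (E(W, y) = -2*W + y = y - 2*W)
u = -8 (u = 3 + (4 - 15) = 3 - 11 = -8)
(-64 + (E(2, -6)/u + 65/(-40)))² = (-64 + ((-6 - 2*2)/(-8) + 65/(-40)))² = (-64 + ((-6 - 4)*(-⅛) + 65*(-1/40)))² = (-64 + (-10*(-⅛) - 13/8))² = (-64 + (5/4 - 13/8))² = (-64 - 3/8)² = (-515/8)² = 265225/64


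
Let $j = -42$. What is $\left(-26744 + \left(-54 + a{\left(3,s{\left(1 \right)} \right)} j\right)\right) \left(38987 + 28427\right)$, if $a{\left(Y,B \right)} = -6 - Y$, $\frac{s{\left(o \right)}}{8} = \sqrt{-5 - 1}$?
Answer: $-1781077880$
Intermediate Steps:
$s{\left(o \right)} = 8 i \sqrt{6}$ ($s{\left(o \right)} = 8 \sqrt{-5 - 1} = 8 \sqrt{-6} = 8 i \sqrt{6}$)
$\left(-26744 + \left(-54 + a{\left(3,s{\left(1 \right)} \right)} j\right)\right) \left(38987 + 28427\right) = \left(-26744 - \left(54 - \left(-6 - 3\right) \left(-42\right)\right)\right) \left(38987 + 28427\right) = \left(-26744 - \left(54 - \left(-6 - 3\right) \left(-42\right)\right)\right) 67414 = \left(-26744 - -324\right) 67414 = \left(-26744 + \left(-54 + 378\right)\right) 67414 = \left(-26744 + 324\right) 67414 = \left(-26420\right) 67414 = -1781077880$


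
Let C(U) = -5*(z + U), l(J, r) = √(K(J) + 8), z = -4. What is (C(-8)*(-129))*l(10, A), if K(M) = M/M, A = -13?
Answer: -23220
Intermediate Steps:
K(M) = 1
l(J, r) = 3 (l(J, r) = √(1 + 8) = √9 = 3)
C(U) = 20 - 5*U (C(U) = -5*(-4 + U) = 20 - 5*U)
(C(-8)*(-129))*l(10, A) = ((20 - 5*(-8))*(-129))*3 = ((20 + 40)*(-129))*3 = (60*(-129))*3 = -7740*3 = -23220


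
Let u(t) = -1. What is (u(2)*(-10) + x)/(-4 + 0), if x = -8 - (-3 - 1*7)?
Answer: -3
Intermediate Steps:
x = 2 (x = -8 - (-3 - 7) = -8 - 1*(-10) = -8 + 10 = 2)
(u(2)*(-10) + x)/(-4 + 0) = (-1*(-10) + 2)/(-4 + 0) = (10 + 2)/(-4) = 12*(-1/4) = -3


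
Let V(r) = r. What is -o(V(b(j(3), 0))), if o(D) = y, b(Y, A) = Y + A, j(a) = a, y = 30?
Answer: -30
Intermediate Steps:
b(Y, A) = A + Y
o(D) = 30
-o(V(b(j(3), 0))) = -1*30 = -30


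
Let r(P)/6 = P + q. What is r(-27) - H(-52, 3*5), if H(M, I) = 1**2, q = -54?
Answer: -487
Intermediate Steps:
r(P) = -324 + 6*P (r(P) = 6*(P - 54) = 6*(-54 + P) = -324 + 6*P)
H(M, I) = 1
r(-27) - H(-52, 3*5) = (-324 + 6*(-27)) - 1*1 = (-324 - 162) - 1 = -486 - 1 = -487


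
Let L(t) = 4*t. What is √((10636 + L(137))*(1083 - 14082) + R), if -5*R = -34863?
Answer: I*√3634346085/5 ≈ 12057.0*I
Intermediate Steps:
R = 34863/5 (R = -⅕*(-34863) = 34863/5 ≈ 6972.6)
√((10636 + L(137))*(1083 - 14082) + R) = √((10636 + 4*137)*(1083 - 14082) + 34863/5) = √((10636 + 548)*(-12999) + 34863/5) = √(11184*(-12999) + 34863/5) = √(-145380816 + 34863/5) = √(-726869217/5) = I*√3634346085/5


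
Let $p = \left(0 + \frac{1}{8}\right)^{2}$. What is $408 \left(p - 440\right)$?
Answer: $- \frac{1436109}{8} \approx -1.7951 \cdot 10^{5}$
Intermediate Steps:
$p = \frac{1}{64}$ ($p = \left(0 + \frac{1}{8}\right)^{2} = \left(\frac{1}{8}\right)^{2} = \frac{1}{64} \approx 0.015625$)
$408 \left(p - 440\right) = 408 \left(\frac{1}{64} - 440\right) = 408 \left(- \frac{28159}{64}\right) = - \frac{1436109}{8}$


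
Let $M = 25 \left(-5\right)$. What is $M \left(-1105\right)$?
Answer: $138125$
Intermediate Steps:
$M = -125$
$M \left(-1105\right) = \left(-125\right) \left(-1105\right) = 138125$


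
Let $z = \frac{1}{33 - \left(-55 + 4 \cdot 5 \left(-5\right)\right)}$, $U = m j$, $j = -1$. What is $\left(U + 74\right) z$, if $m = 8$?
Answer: $\frac{33}{94} \approx 0.35106$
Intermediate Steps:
$U = -8$ ($U = 8 \left(-1\right) = -8$)
$z = \frac{1}{188}$ ($z = \frac{1}{33 + \left(\left(\left(-4\right) \left(-25\right) + 4\right) + 51\right)} = \frac{1}{33 + \left(\left(100 + 4\right) + 51\right)} = \frac{1}{33 + \left(104 + 51\right)} = \frac{1}{33 + 155} = \frac{1}{188} \approx 0.0053191$)
$\left(U + 74\right) z = \left(-8 + 74\right) \frac{1}{188} = 66 \cdot \frac{1}{188} = \frac{33}{94}$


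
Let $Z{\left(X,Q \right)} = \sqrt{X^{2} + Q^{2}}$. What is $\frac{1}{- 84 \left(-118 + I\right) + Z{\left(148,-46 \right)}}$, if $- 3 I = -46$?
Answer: $\frac{2156}{18587339} - \frac{\sqrt{6005}}{37174678} \approx 0.00011391$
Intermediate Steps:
$I = \frac{46}{3}$ ($I = \left(- \frac{1}{3}\right) \left(-46\right) = \frac{46}{3} \approx 15.333$)
$Z{\left(X,Q \right)} = \sqrt{Q^{2} + X^{2}}$
$\frac{1}{- 84 \left(-118 + I\right) + Z{\left(148,-46 \right)}} = \frac{1}{- 84 \left(-118 + \frac{46}{3}\right) + \sqrt{\left(-46\right)^{2} + 148^{2}}} = \frac{1}{\left(-84\right) \left(- \frac{308}{3}\right) + \sqrt{2116 + 21904}} = \frac{1}{8624 + \sqrt{24020}} = \frac{1}{8624 + 2 \sqrt{6005}}$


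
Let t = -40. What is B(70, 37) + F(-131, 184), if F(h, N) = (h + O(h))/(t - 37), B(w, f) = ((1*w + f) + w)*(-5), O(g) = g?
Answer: -67883/77 ≈ -881.60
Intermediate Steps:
B(w, f) = -10*w - 5*f (B(w, f) = ((w + f) + w)*(-5) = ((f + w) + w)*(-5) = (f + 2*w)*(-5) = -10*w - 5*f)
F(h, N) = -2*h/77 (F(h, N) = (h + h)/(-40 - 37) = (2*h)/(-77) = (2*h)*(-1/77) = -2*h/77)
B(70, 37) + F(-131, 184) = (-10*70 - 5*37) - 2/77*(-131) = (-700 - 185) + 262/77 = -885 + 262/77 = -67883/77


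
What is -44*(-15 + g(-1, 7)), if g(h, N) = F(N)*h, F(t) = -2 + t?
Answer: 880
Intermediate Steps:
g(h, N) = h*(-2 + N) (g(h, N) = (-2 + N)*h = h*(-2 + N))
-44*(-15 + g(-1, 7)) = -44*(-15 - (-2 + 7)) = -44*(-15 - 1*5) = -44*(-15 - 5) = -44*(-20) = 880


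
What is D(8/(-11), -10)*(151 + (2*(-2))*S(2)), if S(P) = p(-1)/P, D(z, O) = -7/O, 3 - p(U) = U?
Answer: 1001/10 ≈ 100.10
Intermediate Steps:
p(U) = 3 - U
S(P) = 4/P (S(P) = (3 - 1*(-1))/P = (3 + 1)/P = 4/P)
D(8/(-11), -10)*(151 + (2*(-2))*S(2)) = (-7/(-10))*(151 + (2*(-2))*(4/2)) = (-7*(-⅒))*(151 - 16/2) = 7*(151 - 4*2)/10 = 7*(151 - 8)/10 = (7/10)*143 = 1001/10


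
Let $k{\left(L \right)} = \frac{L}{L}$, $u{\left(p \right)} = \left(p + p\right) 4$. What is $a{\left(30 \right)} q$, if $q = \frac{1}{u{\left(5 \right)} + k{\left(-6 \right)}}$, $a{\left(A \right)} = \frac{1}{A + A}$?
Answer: $\frac{1}{2460} \approx 0.0004065$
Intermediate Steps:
$u{\left(p \right)} = 8 p$ ($u{\left(p \right)} = 2 p 4 = 8 p$)
$k{\left(L \right)} = 1$
$a{\left(A \right)} = \frac{1}{2 A}$
$q = \frac{1}{41}$ ($q = \frac{1}{8 \cdot 5 + 1} = \frac{1}{40 + 1} = \frac{1}{41} \approx 0.02439$)
$a{\left(30 \right)} q = \frac{1}{2 \cdot 30} \cdot \frac{1}{41} = \frac{1}{2} \cdot \frac{1}{30} \cdot \frac{1}{41} = \frac{1}{60} \cdot \frac{1}{41} = \frac{1}{2460}$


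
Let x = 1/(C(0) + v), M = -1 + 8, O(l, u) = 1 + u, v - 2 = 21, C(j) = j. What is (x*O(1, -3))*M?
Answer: -14/23 ≈ -0.60870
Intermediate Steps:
v = 23 (v = 2 + 21 = 23)
M = 7
x = 1/23 (x = 1/(0 + 23) = 1/23 ≈ 0.043478)
(x*O(1, -3))*M = ((1 - 3)/23)*7 = ((1/23)*(-2))*7 = -2/23*7 = -14/23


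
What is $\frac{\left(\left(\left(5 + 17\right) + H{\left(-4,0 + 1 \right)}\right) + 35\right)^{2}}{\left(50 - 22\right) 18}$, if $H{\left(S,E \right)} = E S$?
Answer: $\frac{2809}{504} \approx 5.5734$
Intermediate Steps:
$\frac{\left(\left(\left(5 + 17\right) + H{\left(-4,0 + 1 \right)}\right) + 35\right)^{2}}{\left(50 - 22\right) 18} = \frac{\left(\left(\left(5 + 17\right) + \left(0 + 1\right) \left(-4\right)\right) + 35\right)^{2}}{\left(50 - 22\right) 18} = \frac{\left(\left(22 + 1 \left(-4\right)\right) + 35\right)^{2}}{28 \cdot 18} = \frac{\left(\left(22 - 4\right) + 35\right)^{2}}{504} = \left(18 + 35\right)^{2} \cdot \frac{1}{504} = 53^{2} \cdot \frac{1}{504} = 2809 \cdot \frac{1}{504} = \frac{2809}{504}$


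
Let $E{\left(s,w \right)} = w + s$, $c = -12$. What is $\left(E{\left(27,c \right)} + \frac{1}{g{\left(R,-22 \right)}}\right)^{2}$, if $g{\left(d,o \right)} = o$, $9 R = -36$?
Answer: $\frac{108241}{484} \approx 223.64$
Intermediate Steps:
$R = -4$ ($R = \frac{1}{9} \left(-36\right) = -4$)
$E{\left(s,w \right)} = s + w$
$\left(E{\left(27,c \right)} + \frac{1}{g{\left(R,-22 \right)}}\right)^{2} = \left(\left(27 - 12\right) + \frac{1}{-22}\right)^{2} = \left(15 - \frac{1}{22}\right)^{2} = \left(\frac{329}{22}\right)^{2} = \frac{108241}{484}$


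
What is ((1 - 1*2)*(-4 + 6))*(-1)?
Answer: 2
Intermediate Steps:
((1 - 1*2)*(-4 + 6))*(-1) = ((1 - 2)*2)*(-1) = -1*2*(-1) = -2*(-1) = 2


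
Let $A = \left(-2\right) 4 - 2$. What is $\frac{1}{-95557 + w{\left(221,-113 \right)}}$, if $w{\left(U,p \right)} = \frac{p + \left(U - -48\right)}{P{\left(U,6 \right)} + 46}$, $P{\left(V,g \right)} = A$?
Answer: $- \frac{3}{286658} \approx -1.0465 \cdot 10^{-5}$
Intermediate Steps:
$A = -10$ ($A = -8 - 2 = -10$)
$P{\left(V,g \right)} = -10$
$w{\left(U,p \right)} = \frac{4}{3} + \frac{U}{36} + \frac{p}{36}$ ($w{\left(U,p \right)} = \frac{p + \left(U - -48\right)}{-10 + 46} = \frac{p + \left(U + 48\right)}{36} = \left(p + \left(48 + U\right)\right) \frac{1}{36} = \left(48 + U + p\right) \frac{1}{36} = \frac{4}{3} + \frac{U}{36} + \frac{p}{36}$)
$\frac{1}{-95557 + w{\left(221,-113 \right)}} = \frac{1}{-95557 + \left(\frac{4}{3} + \frac{1}{36} \cdot 221 + \frac{1}{36} \left(-113\right)\right)} = \frac{1}{-95557 + \left(\frac{4}{3} + \frac{221}{36} - \frac{113}{36}\right)} = \frac{1}{-95557 + \frac{13}{3}} = \frac{1}{- \frac{286658}{3}} = - \frac{3}{286658}$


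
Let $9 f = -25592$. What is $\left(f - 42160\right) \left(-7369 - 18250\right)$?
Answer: $\frac{10376514808}{9} \approx 1.1529 \cdot 10^{9}$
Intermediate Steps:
$f = - \frac{25592}{9}$ ($f = \frac{1}{9} \left(-25592\right) = - \frac{25592}{9} \approx -2843.6$)
$\left(f - 42160\right) \left(-7369 - 18250\right) = \left(- \frac{25592}{9} - 42160\right) \left(-7369 - 18250\right) = \left(- \frac{405032}{9}\right) \left(-25619\right) = \frac{10376514808}{9}$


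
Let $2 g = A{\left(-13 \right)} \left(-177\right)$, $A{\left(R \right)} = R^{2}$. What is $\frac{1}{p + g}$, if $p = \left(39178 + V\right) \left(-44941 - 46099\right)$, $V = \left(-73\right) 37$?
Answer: $- \frac{2}{6641762073} \approx -3.0112 \cdot 10^{-10}$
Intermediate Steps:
$V = -2701$
$p = -3320866080$ ($p = \left(39178 - 2701\right) \left(-44941 - 46099\right) = 36477 \left(-91040\right) = -3320866080$)
$g = - \frac{29913}{2}$ ($g = \frac{\left(-13\right)^{2} \left(-177\right)}{2} = \frac{169 \left(-177\right)}{2} = \frac{1}{2} \left(-29913\right) = - \frac{29913}{2} \approx -14957.0$)
$\frac{1}{p + g} = \frac{1}{-3320866080 - \frac{29913}{2}} = \frac{1}{- \frac{6641762073}{2}} = - \frac{2}{6641762073}$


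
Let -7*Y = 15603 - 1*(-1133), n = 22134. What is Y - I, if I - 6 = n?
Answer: -171716/7 ≈ -24531.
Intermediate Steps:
Y = -16736/7 (Y = -(15603 - 1*(-1133))/7 = -(15603 + 1133)/7 = -⅐*16736 = -16736/7 ≈ -2390.9)
I = 22140 (I = 6 + 22134 = 22140)
Y - I = -16736/7 - 1*22140 = -16736/7 - 22140 = -171716/7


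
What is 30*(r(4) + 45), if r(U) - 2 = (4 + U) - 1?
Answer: 1620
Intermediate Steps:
r(U) = 5 + U (r(U) = 2 + ((4 + U) - 1) = 2 + (3 + U) = 5 + U)
30*(r(4) + 45) = 30*((5 + 4) + 45) = 30*(9 + 45) = 30*54 = 1620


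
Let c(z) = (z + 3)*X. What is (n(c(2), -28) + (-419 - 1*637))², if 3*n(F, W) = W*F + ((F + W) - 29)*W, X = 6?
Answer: 1175056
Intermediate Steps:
c(z) = 18 + 6*z (c(z) = (z + 3)*6 = (3 + z)*6 = 18 + 6*z)
n(F, W) = F*W/3 + W*(-29 + F + W)/3 (n(F, W) = (W*F + ((F + W) - 29)*W)/3 = (F*W + (-29 + F + W)*W)/3 = (F*W + W*(-29 + F + W))/3 = F*W/3 + W*(-29 + F + W)/3)
(n(c(2), -28) + (-419 - 1*637))² = ((⅓)*(-28)*(-29 - 28 + 2*(18 + 6*2)) + (-419 - 1*637))² = ((⅓)*(-28)*(-29 - 28 + 2*(18 + 12)) + (-419 - 637))² = ((⅓)*(-28)*(-29 - 28 + 2*30) - 1056)² = ((⅓)*(-28)*(-29 - 28 + 60) - 1056)² = ((⅓)*(-28)*3 - 1056)² = (-28 - 1056)² = (-1084)² = 1175056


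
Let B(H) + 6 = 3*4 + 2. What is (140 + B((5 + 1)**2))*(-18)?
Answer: -2664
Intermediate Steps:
B(H) = 8 (B(H) = -6 + (3*4 + 2) = -6 + (12 + 2) = -6 + 14 = 8)
(140 + B((5 + 1)**2))*(-18) = (140 + 8)*(-18) = 148*(-18) = -2664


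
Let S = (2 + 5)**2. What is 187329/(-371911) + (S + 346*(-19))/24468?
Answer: -56994189/73983076 ≈ -0.77037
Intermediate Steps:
S = 49 (S = 7**2 = 49)
187329/(-371911) + (S + 346*(-19))/24468 = 187329/(-371911) + (49 + 346*(-19))/24468 = 187329*(-1/371911) + (49 - 6574)*(1/24468) = -4569/9071 - 6525*1/24468 = -4569/9071 - 2175/8156 = -56994189/73983076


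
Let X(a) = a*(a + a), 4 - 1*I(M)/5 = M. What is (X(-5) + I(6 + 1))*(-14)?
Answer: -490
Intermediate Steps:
I(M) = 20 - 5*M
X(a) = 2*a**2 (X(a) = a*(2*a) = 2*a**2)
(X(-5) + I(6 + 1))*(-14) = (2*(-5)**2 + (20 - 5*(6 + 1)))*(-14) = (2*25 + (20 - 5*7))*(-14) = (50 + (20 - 35))*(-14) = (50 - 15)*(-14) = 35*(-14) = -490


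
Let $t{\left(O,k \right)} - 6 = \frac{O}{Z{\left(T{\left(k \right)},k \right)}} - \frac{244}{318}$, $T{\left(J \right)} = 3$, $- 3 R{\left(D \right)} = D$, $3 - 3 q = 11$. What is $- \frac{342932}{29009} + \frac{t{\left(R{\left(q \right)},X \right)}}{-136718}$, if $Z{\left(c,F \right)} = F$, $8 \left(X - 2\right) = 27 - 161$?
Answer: $- \frac{659744067723140}{55808307219033} \approx -11.822$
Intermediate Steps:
$q = - \frac{8}{3}$ ($q = 1 - \frac{11}{3} = - \frac{8}{3} \approx -2.6667$)
$R{\left(D \right)} = - \frac{D}{3}$
$X = - \frac{59}{4}$ ($X = 2 + \frac{27 - 161}{8} = 2 + \frac{1}{8} \left(-134\right) = 2 - \frac{67}{4} = - \frac{59}{4} \approx -14.75$)
$t{\left(O,k \right)} = \frac{832}{159} + \frac{O}{k}$ ($t{\left(O,k \right)} = 6 + \left(\frac{O}{k} - \frac{244}{318}\right) = 6 + \left(\frac{O}{k} - \frac{122}{159}\right) = 6 + \left(- \frac{122}{159} + \frac{O}{k}\right) = \frac{832}{159} + \frac{O}{k}$)
$- \frac{342932}{29009} + \frac{t{\left(R{\left(q \right)},X \right)}}{-136718} = - \frac{342932}{29009} + \frac{\frac{832}{159} + \frac{\left(- \frac{1}{3}\right) \left(- \frac{8}{3}\right)}{- \frac{59}{4}}}{-136718} = \left(-342932\right) \frac{1}{29009} + \left(\frac{832}{159} + \frac{8}{9} \left(- \frac{4}{59}\right)\right) \left(- \frac{1}{136718}\right) = - \frac{342932}{29009} + \left(\frac{832}{159} - \frac{32}{531}\right) \left(- \frac{1}{136718}\right) = - \frac{342932}{29009} + \frac{145568}{28143} \left(- \frac{1}{136718}\right) = - \frac{342932}{29009} - \frac{72784}{1923827337} = - \frac{659744067723140}{55808307219033}$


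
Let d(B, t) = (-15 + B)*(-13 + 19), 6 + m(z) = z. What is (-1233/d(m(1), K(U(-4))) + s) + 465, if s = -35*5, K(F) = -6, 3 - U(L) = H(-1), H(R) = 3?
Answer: 12011/40 ≈ 300.27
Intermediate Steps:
U(L) = 0 (U(L) = 3 - 1*3 = 3 - 3 = 0)
m(z) = -6 + z
s = -175
d(B, t) = -90 + 6*B (d(B, t) = (-15 + B)*6 = -90 + 6*B)
(-1233/d(m(1), K(U(-4))) + s) + 465 = (-1233/(-90 + 6*(-6 + 1)) - 175) + 465 = (-1233/(-90 + 6*(-5)) - 175) + 465 = (-1233/(-90 - 30) - 175) + 465 = (-1233/(-120) - 175) + 465 = (-1233*(-1/120) - 175) + 465 = (411/40 - 175) + 465 = -6589/40 + 465 = 12011/40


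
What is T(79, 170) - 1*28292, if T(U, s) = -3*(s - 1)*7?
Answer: -31841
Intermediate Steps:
T(U, s) = 21 - 21*s (T(U, s) = -3*(-1 + s)*7 = (3 - 3*s)*7 = 21 - 21*s)
T(79, 170) - 1*28292 = (21 - 21*170) - 1*28292 = (21 - 3570) - 28292 = -3549 - 28292 = -31841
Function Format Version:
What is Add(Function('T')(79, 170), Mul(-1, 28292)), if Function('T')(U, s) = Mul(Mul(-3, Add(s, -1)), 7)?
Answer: -31841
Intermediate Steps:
Function('T')(U, s) = Add(21, Mul(-21, s)) (Function('T')(U, s) = Mul(Mul(-3, Add(-1, s)), 7) = Mul(Add(3, Mul(-3, s)), 7) = Add(21, Mul(-21, s)))
Add(Function('T')(79, 170), Mul(-1, 28292)) = Add(Add(21, Mul(-21, 170)), Mul(-1, 28292)) = Add(Add(21, -3570), -28292) = Add(-3549, -28292) = -31841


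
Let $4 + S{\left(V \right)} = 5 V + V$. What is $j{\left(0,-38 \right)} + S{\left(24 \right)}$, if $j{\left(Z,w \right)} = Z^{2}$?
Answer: $140$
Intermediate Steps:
$S{\left(V \right)} = -4 + 6 V$ ($S{\left(V \right)} = -4 + \left(5 V + V\right) = -4 + 6 V$)
$j{\left(0,-38 \right)} + S{\left(24 \right)} = 0^{2} + \left(-4 + 6 \cdot 24\right) = 0 + \left(-4 + 144\right) = 0 + 140 = 140$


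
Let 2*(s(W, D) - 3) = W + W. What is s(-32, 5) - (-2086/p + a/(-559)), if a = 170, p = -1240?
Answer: -10528457/346580 ≈ -30.378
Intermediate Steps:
s(W, D) = 3 + W (s(W, D) = 3 + (W + W)/2 = 3 + (2*W)/2 = 3 + W)
s(-32, 5) - (-2086/p + a/(-559)) = (3 - 32) - (-2086/(-1240) + 170/(-559)) = -29 - (-2086*(-1/1240) + 170*(-1/559)) = -29 - (1043/620 - 170/559) = -29 - 1*477637/346580 = -29 - 477637/346580 = -10528457/346580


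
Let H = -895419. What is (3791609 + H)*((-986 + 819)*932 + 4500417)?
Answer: 12583288114870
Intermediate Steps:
(3791609 + H)*((-986 + 819)*932 + 4500417) = (3791609 - 895419)*((-986 + 819)*932 + 4500417) = 2896190*(-167*932 + 4500417) = 2896190*(-155644 + 4500417) = 2896190*4344773 = 12583288114870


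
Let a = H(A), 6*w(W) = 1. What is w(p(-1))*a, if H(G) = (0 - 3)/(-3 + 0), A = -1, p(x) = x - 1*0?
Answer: ⅙ ≈ 0.16667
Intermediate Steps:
p(x) = x (p(x) = x + 0 = x)
w(W) = ⅙ (w(W) = (⅙)*1 = ⅙)
H(G) = 1 (H(G) = -3/(-3) = -3*(-⅓) = 1)
a = 1
w(p(-1))*a = (⅙)*1 = ⅙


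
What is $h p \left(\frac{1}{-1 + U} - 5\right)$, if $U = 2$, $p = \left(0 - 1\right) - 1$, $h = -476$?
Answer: $-3808$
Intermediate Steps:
$p = -2$ ($p = -1 - 1 = -2$)
$h p \left(\frac{1}{-1 + U} - 5\right) = - 476 \left(- 2 \left(\frac{1}{-1 + 2} - 5\right)\right) = - 476 \left(- 2 \left(1^{-1} - 5\right)\right) = - 476 \left(- 2 \left(1 - 5\right)\right) = - 476 \left(\left(-2\right) \left(-4\right)\right) = \left(-476\right) 8 = -3808$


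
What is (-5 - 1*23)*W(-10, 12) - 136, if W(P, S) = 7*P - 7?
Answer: 2020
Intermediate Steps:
W(P, S) = -7 + 7*P
(-5 - 1*23)*W(-10, 12) - 136 = (-5 - 1*23)*(-7 + 7*(-10)) - 136 = (-5 - 23)*(-7 - 70) - 136 = -28*(-77) - 136 = 2156 - 136 = 2020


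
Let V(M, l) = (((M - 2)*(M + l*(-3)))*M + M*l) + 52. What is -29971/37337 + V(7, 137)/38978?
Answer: -1658407111/1455321586 ≈ -1.1395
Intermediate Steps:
V(M, l) = 52 + M*l + M*(-2 + M)*(M - 3*l) (V(M, l) = (((-2 + M)*(M - 3*l))*M + M*l) + 52 = (M*(-2 + M)*(M - 3*l) + M*l) + 52 = (M*l + M*(-2 + M)*(M - 3*l)) + 52 = 52 + M*l + M*(-2 + M)*(M - 3*l))
-29971/37337 + V(7, 137)/38978 = -29971/37337 + (52 + 7**3 - 2*7**2 - 3*137*7**2 + 7*7*137)/38978 = -29971*1/37337 + (52 + 343 - 2*49 - 3*137*49 + 6713)*(1/38978) = -29971/37337 + (52 + 343 - 98 - 20139 + 6713)*(1/38978) = -29971/37337 - 13129*1/38978 = -29971/37337 - 13129/38978 = -1658407111/1455321586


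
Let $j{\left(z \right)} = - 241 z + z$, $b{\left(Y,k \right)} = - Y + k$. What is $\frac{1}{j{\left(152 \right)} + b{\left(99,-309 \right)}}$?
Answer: $- \frac{1}{36888} \approx -2.7109 \cdot 10^{-5}$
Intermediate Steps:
$b{\left(Y,k \right)} = k - Y$
$j{\left(z \right)} = - 240 z$
$\frac{1}{j{\left(152 \right)} + b{\left(99,-309 \right)}} = \frac{1}{\left(-240\right) 152 - 408} = \frac{1}{-36480 - 408} = \frac{1}{-36888} = - \frac{1}{36888}$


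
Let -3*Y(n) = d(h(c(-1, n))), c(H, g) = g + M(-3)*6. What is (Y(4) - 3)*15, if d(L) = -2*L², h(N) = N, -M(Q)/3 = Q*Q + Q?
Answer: 108115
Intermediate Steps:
M(Q) = -3*Q - 3*Q² (M(Q) = -3*(Q*Q + Q) = -3*(Q² + Q) = -3*(Q + Q²) = -3*Q - 3*Q²)
c(H, g) = -108 + g (c(H, g) = g - 3*(-3)*(1 - 3)*6 = g - 3*(-3)*(-2)*6 = g - 18*6 = g - 108 = -108 + g)
Y(n) = 2*(-108 + n)²/3 (Y(n) = -(-2)*(-108 + n)²/3 = 2*(-108 + n)²/3)
(Y(4) - 3)*15 = (2*(-108 + 4)²/3 - 3)*15 = ((⅔)*(-104)² - 3)*15 = ((⅔)*10816 - 3)*15 = (21632/3 - 3)*15 = (21623/3)*15 = 108115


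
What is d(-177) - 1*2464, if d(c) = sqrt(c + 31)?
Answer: -2464 + I*sqrt(146) ≈ -2464.0 + 12.083*I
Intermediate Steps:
d(c) = sqrt(31 + c)
d(-177) - 1*2464 = sqrt(31 - 177) - 1*2464 = sqrt(-146) - 2464 = I*sqrt(146) - 2464 = -2464 + I*sqrt(146)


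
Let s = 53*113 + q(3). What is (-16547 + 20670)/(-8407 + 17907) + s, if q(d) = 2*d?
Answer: 2997717/500 ≈ 5995.4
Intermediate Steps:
s = 5995 (s = 53*113 + 2*3 = 5989 + 6 = 5995)
(-16547 + 20670)/(-8407 + 17907) + s = (-16547 + 20670)/(-8407 + 17907) + 5995 = 4123/9500 + 5995 = 4123*(1/9500) + 5995 = 217/500 + 5995 = 2997717/500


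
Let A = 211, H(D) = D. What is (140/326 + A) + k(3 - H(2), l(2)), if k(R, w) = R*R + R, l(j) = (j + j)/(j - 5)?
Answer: 34789/163 ≈ 213.43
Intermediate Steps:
l(j) = 2*j/(-5 + j) (l(j) = (2*j)/(-5 + j) = 2*j/(-5 + j))
k(R, w) = R + R² (k(R, w) = R² + R = R + R²)
(140/326 + A) + k(3 - H(2), l(2)) = (140/326 + 211) + (3 - 1*2)*(1 + (3 - 1*2)) = (140*(1/326) + 211) + (3 - 2)*(1 + (3 - 2)) = (70/163 + 211) + 1*(1 + 1) = 34463/163 + 1*2 = 34463/163 + 2 = 34789/163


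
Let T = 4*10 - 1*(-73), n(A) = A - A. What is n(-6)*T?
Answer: 0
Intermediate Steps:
n(A) = 0
T = 113 (T = 40 + 73 = 113)
n(-6)*T = 0*113 = 0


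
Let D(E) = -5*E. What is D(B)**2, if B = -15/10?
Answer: 225/4 ≈ 56.250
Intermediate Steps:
B = -3/2 (B = -15*1/10 = -3/2 ≈ -1.5000)
D(B)**2 = (-5*(-3/2))**2 = (15/2)**2 = 225/4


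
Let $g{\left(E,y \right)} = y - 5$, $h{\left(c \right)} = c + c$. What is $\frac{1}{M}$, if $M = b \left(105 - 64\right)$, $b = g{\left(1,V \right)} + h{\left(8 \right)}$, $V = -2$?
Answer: $\frac{1}{369} \approx 0.00271$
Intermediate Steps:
$h{\left(c \right)} = 2 c$
$g{\left(E,y \right)} = -5 + y$
$b = 9$ ($b = \left(-5 - 2\right) + 2 \cdot 8 = -7 + 16 = 9$)
$M = 369$ ($M = 9 \left(105 - 64\right) = 9 \cdot 41 = 369$)
$\frac{1}{M} = \frac{1}{369}$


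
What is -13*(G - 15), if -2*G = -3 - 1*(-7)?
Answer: 221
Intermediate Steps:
G = -2 (G = -(-3 - 1*(-7))/2 = -(-3 + 7)/2 = -1/2*4 = -2)
-13*(G - 15) = -13*(-2 - 15) = -13*(-17) = 221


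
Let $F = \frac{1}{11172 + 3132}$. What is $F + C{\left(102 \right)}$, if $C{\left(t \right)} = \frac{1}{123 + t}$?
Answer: $\frac{4843}{1072800} \approx 0.0045144$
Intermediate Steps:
$F = \frac{1}{14304} \approx 6.9911 \cdot 10^{-5}$
$F + C{\left(102 \right)} = \frac{1}{14304} + \frac{1}{123 + 102} = \frac{1}{14304} + \frac{1}{225} = \frac{4843}{1072800}$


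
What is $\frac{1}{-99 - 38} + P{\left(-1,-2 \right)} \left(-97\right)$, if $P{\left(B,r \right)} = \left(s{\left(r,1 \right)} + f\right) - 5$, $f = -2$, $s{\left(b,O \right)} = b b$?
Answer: $\frac{39866}{137} \approx 290.99$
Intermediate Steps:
$s{\left(b,O \right)} = b^{2}$
$P{\left(B,r \right)} = -7 + r^{2}$ ($P{\left(B,r \right)} = \left(r^{2} - 2\right) - 5 = \left(-2 + r^{2}\right) - 5 = -7 + r^{2}$)
$\frac{1}{-99 - 38} + P{\left(-1,-2 \right)} \left(-97\right) = \frac{1}{-99 - 38} + \left(-7 + \left(-2\right)^{2}\right) \left(-97\right) = \frac{1}{-137} + \left(-7 + 4\right) \left(-97\right) = - \frac{1}{137} - -291 = - \frac{1}{137} + 291 = \frac{39866}{137}$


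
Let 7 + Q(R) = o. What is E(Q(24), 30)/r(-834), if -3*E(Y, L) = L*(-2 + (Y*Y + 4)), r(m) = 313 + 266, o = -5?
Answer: -1460/579 ≈ -2.5216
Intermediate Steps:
r(m) = 579
Q(R) = -12 (Q(R) = -7 - 5 = -12)
E(Y, L) = -L*(2 + Y²)/3 (E(Y, L) = -L*(-2 + (Y*Y + 4))/3 = -L*(-2 + (Y² + 4))/3 = -L*(-2 + (4 + Y²))/3 = -L*(2 + Y²)/3)
E(Q(24), 30)/r(-834) = -⅓*30*(2 + (-12)²)/579 = -⅓*30*(2 + 144)*(1/579) = -⅓*30*146*(1/579) = -1460*1/579 = -1460/579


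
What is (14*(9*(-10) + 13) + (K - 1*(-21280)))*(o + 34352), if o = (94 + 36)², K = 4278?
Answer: 1254648960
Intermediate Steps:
o = 16900 (o = 130² = 16900)
(14*(9*(-10) + 13) + (K - 1*(-21280)))*(o + 34352) = (14*(9*(-10) + 13) + (4278 - 1*(-21280)))*(16900 + 34352) = (14*(-90 + 13) + (4278 + 21280))*51252 = (14*(-77) + 25558)*51252 = (-1078 + 25558)*51252 = 24480*51252 = 1254648960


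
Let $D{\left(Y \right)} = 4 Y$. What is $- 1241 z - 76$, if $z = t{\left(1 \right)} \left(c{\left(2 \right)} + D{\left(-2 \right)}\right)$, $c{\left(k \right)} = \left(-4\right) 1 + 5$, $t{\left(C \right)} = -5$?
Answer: $-43511$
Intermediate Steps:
$c{\left(k \right)} = 1$ ($c{\left(k \right)} = -4 + 5 = 1$)
$z = 35$ ($z = - 5 \left(1 + 4 \left(-2\right)\right) = - 5 \left(1 - 8\right) = \left(-5\right) \left(-7\right) = 35$)
$- 1241 z - 76 = \left(-1241\right) 35 - 76 = -43435 - 76 = -43511$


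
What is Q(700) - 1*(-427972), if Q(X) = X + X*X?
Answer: 918672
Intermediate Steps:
Q(X) = X + X**2
Q(700) - 1*(-427972) = 700*(1 + 700) - 1*(-427972) = 700*701 + 427972 = 490700 + 427972 = 918672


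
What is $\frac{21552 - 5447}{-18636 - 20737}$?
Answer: $- \frac{16105}{39373} \approx -0.40904$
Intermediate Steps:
$\frac{21552 - 5447}{-18636 - 20737} = \frac{16105}{-39373} = 16105 \left(- \frac{1}{39373}\right) = - \frac{16105}{39373}$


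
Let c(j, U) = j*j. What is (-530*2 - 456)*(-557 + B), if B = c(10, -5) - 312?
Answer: 1165804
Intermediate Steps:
c(j, U) = j²
B = -212 (B = 10² - 312 = 100 - 312 = -212)
(-530*2 - 456)*(-557 + B) = (-530*2 - 456)*(-557 - 212) = (-1060 - 456)*(-769) = -1516*(-769) = 1165804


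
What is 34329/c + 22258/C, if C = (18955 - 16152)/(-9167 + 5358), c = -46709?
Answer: -3960118968085/130925327 ≈ -30247.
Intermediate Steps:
C = -2803/3809 (C = 2803/(-3809) = 2803*(-1/3809) = -2803/3809 ≈ -0.73589)
34329/c + 22258/C = 34329/(-46709) + 22258/(-2803/3809) = 34329*(-1/46709) + 22258*(-3809/2803) = -34329/46709 - 84780722/2803 = -3960118968085/130925327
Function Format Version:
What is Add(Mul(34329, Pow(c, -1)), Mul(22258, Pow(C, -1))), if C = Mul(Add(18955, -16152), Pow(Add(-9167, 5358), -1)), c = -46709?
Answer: Rational(-3960118968085, 130925327) ≈ -30247.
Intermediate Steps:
C = Rational(-2803, 3809) (C = Mul(2803, Pow(-3809, -1)) = Mul(2803, Rational(-1, 3809)) = Rational(-2803, 3809) ≈ -0.73589)
Add(Mul(34329, Pow(c, -1)), Mul(22258, Pow(C, -1))) = Add(Mul(34329, Pow(-46709, -1)), Mul(22258, Pow(Rational(-2803, 3809), -1))) = Add(Mul(34329, Rational(-1, 46709)), Mul(22258, Rational(-3809, 2803))) = Add(Rational(-34329, 46709), Rational(-84780722, 2803)) = Rational(-3960118968085, 130925327)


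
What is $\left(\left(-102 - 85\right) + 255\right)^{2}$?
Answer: $4624$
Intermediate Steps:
$\left(\left(-102 - 85\right) + 255\right)^{2} = \left(-187 + 255\right)^{2} = 68^{2} = 4624$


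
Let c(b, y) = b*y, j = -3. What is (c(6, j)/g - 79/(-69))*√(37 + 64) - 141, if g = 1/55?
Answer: -141 - 68231*√101/69 ≈ -10079.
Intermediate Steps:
g = 1/55 ≈ 0.018182
(c(6, j)/g - 79/(-69))*√(37 + 64) - 141 = ((6*(-3))/(1/55) - 79/(-69))*√(37 + 64) - 141 = (-18*55 - 79*(-1/69))*√101 - 141 = (-990 + 79/69)*√101 - 141 = -68231*√101/69 - 141 = -141 - 68231*√101/69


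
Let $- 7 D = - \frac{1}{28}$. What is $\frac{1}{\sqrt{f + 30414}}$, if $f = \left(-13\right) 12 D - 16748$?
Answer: $\frac{7 \sqrt{669595}}{669595} \approx 0.0085544$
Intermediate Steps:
$D = \frac{1}{196}$ ($D = - \frac{\left(-1\right) \frac{1}{28}}{7} = \left(- \frac{1}{7}\right) \left(- \frac{1}{28}\right) = \frac{1}{196} \approx 0.005102$)
$f = - \frac{820691}{49}$ ($f = \left(-13\right) 12 \cdot \frac{1}{196} - 16748 = \left(-156\right) \frac{1}{196} - 16748 = - \frac{39}{49} - 16748 = - \frac{820691}{49} \approx -16749.0$)
$\frac{1}{\sqrt{f + 30414}} = \frac{1}{\sqrt{- \frac{820691}{49} + 30414}} = \frac{1}{\sqrt{\frac{669595}{49}}} = \frac{1}{\frac{1}{7} \sqrt{669595}} = \frac{7 \sqrt{669595}}{669595}$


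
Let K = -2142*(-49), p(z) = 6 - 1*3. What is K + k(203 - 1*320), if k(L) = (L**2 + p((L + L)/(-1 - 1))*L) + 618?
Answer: 118914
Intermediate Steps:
p(z) = 3 (p(z) = 6 - 3 = 3)
K = 104958
k(L) = 618 + L**2 + 3*L (k(L) = (L**2 + 3*L) + 618 = 618 + L**2 + 3*L)
K + k(203 - 1*320) = 104958 + (618 + (203 - 1*320)**2 + 3*(203 - 1*320)) = 104958 + (618 + (203 - 320)**2 + 3*(203 - 320)) = 104958 + (618 + (-117)**2 + 3*(-117)) = 104958 + (618 + 13689 - 351) = 104958 + 13956 = 118914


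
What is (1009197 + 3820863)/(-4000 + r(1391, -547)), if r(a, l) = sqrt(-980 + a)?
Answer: -19320240000/15999589 - 4830060*sqrt(411)/15999589 ≈ -1213.7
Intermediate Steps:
(1009197 + 3820863)/(-4000 + r(1391, -547)) = (1009197 + 3820863)/(-4000 + sqrt(-980 + 1391)) = 4830060/(-4000 + sqrt(411))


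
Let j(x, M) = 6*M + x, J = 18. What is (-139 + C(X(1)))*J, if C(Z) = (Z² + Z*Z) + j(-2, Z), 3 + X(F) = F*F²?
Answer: -2610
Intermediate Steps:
j(x, M) = x + 6*M
X(F) = -3 + F³ (X(F) = -3 + F*F² = -3 + F³)
C(Z) = -2 + 2*Z² + 6*Z (C(Z) = (Z² + Z*Z) + (-2 + 6*Z) = (Z² + Z²) + (-2 + 6*Z) = 2*Z² + (-2 + 6*Z) = -2 + 2*Z² + 6*Z)
(-139 + C(X(1)))*J = (-139 + (-2 + 2*(-3 + 1³)² + 6*(-3 + 1³)))*18 = (-139 + (-2 + 2*(-3 + 1)² + 6*(-3 + 1)))*18 = (-139 + (-2 + 2*(-2)² + 6*(-2)))*18 = (-139 + (-2 + 2*4 - 12))*18 = (-139 + (-2 + 8 - 12))*18 = (-139 - 6)*18 = -145*18 = -2610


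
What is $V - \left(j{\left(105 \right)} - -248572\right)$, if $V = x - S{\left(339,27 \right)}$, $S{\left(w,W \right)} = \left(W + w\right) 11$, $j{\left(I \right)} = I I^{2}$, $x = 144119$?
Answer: $-1266104$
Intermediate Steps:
$j{\left(I \right)} = I^{3}$
$S{\left(w,W \right)} = 11 W + 11 w$
$V = 140093$ ($V = 144119 - \left(11 \cdot 27 + 11 \cdot 339\right) = 144119 - \left(297 + 3729\right) = 144119 - 4026 = 140093$)
$V - \left(j{\left(105 \right)} - -248572\right) = 140093 - \left(105^{3} - -248572\right) = 140093 - \left(1157625 + 248572\right) = 140093 - 1406197 = -1266104$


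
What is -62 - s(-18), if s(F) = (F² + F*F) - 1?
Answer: -709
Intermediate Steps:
s(F) = -1 + 2*F² (s(F) = (F² + F²) - 1 = 2*F² - 1 = -1 + 2*F²)
-62 - s(-18) = -62 - (-1 + 2*(-18)²) = -62 - (-1 + 2*324) = -62 - (-1 + 648) = -62 - 1*647 = -62 - 647 = -709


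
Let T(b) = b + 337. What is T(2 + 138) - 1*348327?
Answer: -347850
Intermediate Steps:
T(b) = 337 + b
T(2 + 138) - 1*348327 = (337 + (2 + 138)) - 1*348327 = (337 + 140) - 348327 = 477 - 348327 = -347850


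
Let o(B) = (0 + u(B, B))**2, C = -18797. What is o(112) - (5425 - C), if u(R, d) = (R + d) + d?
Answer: 88674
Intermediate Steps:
u(R, d) = R + 2*d
o(B) = 9*B**2 (o(B) = (0 + (B + 2*B))**2 = (0 + 3*B)**2 = (3*B)**2 = 9*B**2)
o(112) - (5425 - C) = 9*112**2 - (5425 - 1*(-18797)) = 9*12544 - (5425 + 18797) = 112896 - 1*24222 = 112896 - 24222 = 88674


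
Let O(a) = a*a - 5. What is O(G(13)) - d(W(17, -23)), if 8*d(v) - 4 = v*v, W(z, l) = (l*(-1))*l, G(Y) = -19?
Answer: -276997/8 ≈ -34625.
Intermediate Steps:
W(z, l) = -l² (W(z, l) = (-l)*l = -l²)
d(v) = ½ + v²/8 (d(v) = ½ + (v*v)/8 = ½ + v²/8)
O(a) = -5 + a² (O(a) = a² - 5 = -5 + a²)
O(G(13)) - d(W(17, -23)) = (-5 + (-19)²) - (½ + (-1*(-23)²)²/8) = (-5 + 361) - (½ + (-1*529)²/8) = 356 - (½ + (⅛)*(-529)²) = 356 - (½ + (⅛)*279841) = 356 - (½ + 279841/8) = 356 - 1*279845/8 = 356 - 279845/8 = -276997/8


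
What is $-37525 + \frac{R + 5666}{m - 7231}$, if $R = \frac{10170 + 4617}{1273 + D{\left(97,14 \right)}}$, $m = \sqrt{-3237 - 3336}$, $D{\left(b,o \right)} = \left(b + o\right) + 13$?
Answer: $- \frac{9107748093909}{242706398} - \frac{184423 i \sqrt{6573}}{1698944786} \approx -37526.0 - 0.0088007 i$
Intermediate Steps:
$D{\left(b,o \right)} = 13 + b + o$
$m = i \sqrt{6573}$ ($m = \sqrt{-6573} = i \sqrt{6573} \approx 81.074 i$)
$R = \frac{14787}{1397}$ ($R = \frac{10170 + 4617}{1273 + \left(13 + 97 + 14\right)} = \frac{14787}{1273 + 124} = \frac{14787}{1397} \approx 10.585$)
$-37525 + \frac{R + 5666}{m - 7231} = -37525 + \frac{\frac{14787}{1397} + 5666}{i \sqrt{6573} - 7231} = -37525 + \frac{7930189}{1397 \left(-7231 + i \sqrt{6573}\right)}$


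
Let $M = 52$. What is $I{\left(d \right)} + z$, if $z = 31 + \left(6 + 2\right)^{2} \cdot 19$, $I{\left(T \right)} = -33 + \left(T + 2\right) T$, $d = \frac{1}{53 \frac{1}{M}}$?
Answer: $\frac{3418342}{2809} \approx 1216.9$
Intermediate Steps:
$d = \frac{52}{53}$ ($d = \frac{1}{53 \cdot \frac{1}{52}} = \frac{1}{\frac{53}{52}} = \frac{52}{53} \approx 0.98113$)
$I{\left(T \right)} = -33 + T \left(2 + T\right)$ ($I{\left(T \right)} = -33 + \left(2 + T\right) T = -33 + T \left(2 + T\right)$)
$z = 1247$ ($z = 31 + 8^{2} \cdot 19 = 31 + 64 \cdot 19 = 31 + 1216 = 1247$)
$I{\left(d \right)} + z = \left(-33 + \left(\frac{52}{53}\right)^{2} + 2 \cdot \frac{52}{53}\right) + 1247 = \left(-33 + \frac{2704}{2809} + \frac{104}{53}\right) + 1247 = - \frac{84481}{2809} + 1247 = \frac{3418342}{2809}$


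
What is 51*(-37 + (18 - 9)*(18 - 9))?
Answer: 2244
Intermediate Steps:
51*(-37 + (18 - 9)*(18 - 9)) = 51*(-37 + 9*9) = 51*(-37 + 81) = 51*44 = 2244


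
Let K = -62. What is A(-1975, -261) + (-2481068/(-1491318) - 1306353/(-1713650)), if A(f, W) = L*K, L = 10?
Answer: -789135163156273/1277798545350 ≈ -617.57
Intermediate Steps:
A(f, W) = -620 (A(f, W) = 10*(-62) = -620)
A(-1975, -261) + (-2481068/(-1491318) - 1306353/(-1713650)) = -620 + (-2481068/(-1491318) - 1306353/(-1713650)) = -620 + (-2481068*(-1/1491318) - 1306353*(-1/1713650)) = -620 + (1240534/745659 + 1306353/1713650) = -620 + 3099934960727/1277798545350 = -789135163156273/1277798545350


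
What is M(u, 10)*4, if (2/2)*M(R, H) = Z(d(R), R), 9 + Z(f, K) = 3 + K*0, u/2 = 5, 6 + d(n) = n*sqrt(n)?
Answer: -24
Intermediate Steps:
d(n) = -6 + n**(3/2) (d(n) = -6 + n*sqrt(n) = -6 + n**(3/2))
u = 10 (u = 2*5 = 10)
Z(f, K) = -6 (Z(f, K) = -9 + (3 + K*0) = -9 + (3 + 0) = -9 + 3 = -6)
M(R, H) = -6
M(u, 10)*4 = -6*4 = -24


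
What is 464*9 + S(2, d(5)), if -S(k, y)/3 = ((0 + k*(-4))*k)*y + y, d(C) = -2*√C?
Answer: 4176 - 90*√5 ≈ 3974.8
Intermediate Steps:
S(k, y) = -3*y + 12*y*k² (S(k, y) = -3*(((0 + k*(-4))*k)*y + y) = -3*(((0 - 4*k)*k)*y + y) = -3*(((-4*k)*k)*y + y) = -3*((-4*k²)*y + y) = -3*(-4*y*k² + y) = -3*(y - 4*y*k²) = -3*y + 12*y*k²)
464*9 + S(2, d(5)) = 464*9 + 3*(-2*√5)*(-1 + 4*2²) = 4176 + 3*(-2*√5)*(-1 + 4*4) = 4176 + 3*(-2*√5)*(-1 + 16) = 4176 + 3*(-2*√5)*15 = 4176 - 90*√5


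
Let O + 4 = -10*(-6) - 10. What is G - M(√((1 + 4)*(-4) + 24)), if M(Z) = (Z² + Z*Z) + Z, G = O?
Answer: 36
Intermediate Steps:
O = 46 (O = -4 + (-10*(-6) - 10) = -4 + (60 - 10) = -4 + 50 = 46)
G = 46
M(Z) = Z + 2*Z² (M(Z) = (Z² + Z²) + Z = 2*Z² + Z = Z + 2*Z²)
G - M(√((1 + 4)*(-4) + 24)) = 46 - √((1 + 4)*(-4) + 24)*(1 + 2*√((1 + 4)*(-4) + 24)) = 46 - √(5*(-4) + 24)*(1 + 2*√(5*(-4) + 24)) = 46 - √(-20 + 24)*(1 + 2*√(-20 + 24)) = 46 - √4*(1 + 2*√4) = 46 - 2*(1 + 2*2) = 46 - 2*(1 + 4) = 46 - 2*5 = 46 - 1*10 = 46 - 10 = 36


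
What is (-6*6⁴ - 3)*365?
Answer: -2839335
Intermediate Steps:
(-6*6⁴ - 3)*365 = (-6*1296 - 3)*365 = (-7776 - 3)*365 = -7779*365 = -2839335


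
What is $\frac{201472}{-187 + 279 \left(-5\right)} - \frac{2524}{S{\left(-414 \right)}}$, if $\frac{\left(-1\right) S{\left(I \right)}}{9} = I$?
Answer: $- \frac{188669410}{1473633} \approx -128.03$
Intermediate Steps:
$S{\left(I \right)} = - 9 I$
$\frac{201472}{-187 + 279 \left(-5\right)} - \frac{2524}{S{\left(-414 \right)}} = \frac{201472}{-187 + 279 \left(-5\right)} - \frac{2524}{\left(-9\right) \left(-414\right)} = \frac{201472}{-187 - 1395} - \frac{2524}{3726} = \frac{201472}{-1582} - \frac{1262}{1863} = 201472 \left(- \frac{1}{1582}\right) - \frac{1262}{1863} = - \frac{100736}{791} - \frac{1262}{1863} = - \frac{188669410}{1473633}$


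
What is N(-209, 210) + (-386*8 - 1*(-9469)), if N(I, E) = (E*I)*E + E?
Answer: -9210309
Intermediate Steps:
N(I, E) = E + I*E² (N(I, E) = I*E² + E = E + I*E²)
N(-209, 210) + (-386*8 - 1*(-9469)) = 210*(1 + 210*(-209)) + (-386*8 - 1*(-9469)) = 210*(1 - 43890) + (-3088 + 9469) = 210*(-43889) + 6381 = -9216690 + 6381 = -9210309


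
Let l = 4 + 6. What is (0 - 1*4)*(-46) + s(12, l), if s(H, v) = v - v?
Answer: 184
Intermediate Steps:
l = 10
s(H, v) = 0
(0 - 1*4)*(-46) + s(12, l) = (0 - 1*4)*(-46) + 0 = (0 - 4)*(-46) + 0 = -4*(-46) + 0 = 184 + 0 = 184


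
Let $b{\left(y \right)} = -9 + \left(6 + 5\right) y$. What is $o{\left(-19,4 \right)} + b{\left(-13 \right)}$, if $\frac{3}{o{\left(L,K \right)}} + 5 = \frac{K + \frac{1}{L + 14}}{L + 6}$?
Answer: $- \frac{52483}{344} \approx -152.57$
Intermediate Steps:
$o{\left(L,K \right)} = \frac{3}{-5 + \frac{K + \frac{1}{14 + L}}{6 + L}}$ ($o{\left(L,K \right)} = \frac{3}{-5 + \frac{K + \frac{1}{L + 14}}{L + 6}} = \frac{3}{-5 + \frac{K + \frac{1}{14 + L}}{6 + L}}$)
$b{\left(y \right)} = -9 + 11 y$
$o{\left(-19,4 \right)} + b{\left(-13 \right)} = \frac{3 \left(84 + \left(-19\right)^{2} + 20 \left(-19\right)\right)}{-419 - -1900 - 5 \left(-19\right)^{2} + 14 \cdot 4 + 4 \left(-19\right)} + \left(-9 + 11 \left(-13\right)\right) = \frac{3 \left(84 + 361 - 380\right)}{-419 + 1900 - 1805 + 56 - 76} - 152 = 3 \frac{1}{-419 + 1900 - 1805 + 56 - 76} \cdot 65 - 152 = 3 \frac{1}{-344} \cdot 65 - 152 = 3 \left(- \frac{1}{344}\right) 65 - 152 = - \frac{195}{344} - 152 = - \frac{52483}{344}$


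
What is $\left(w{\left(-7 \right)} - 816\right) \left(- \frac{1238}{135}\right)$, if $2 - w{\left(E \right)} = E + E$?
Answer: $\frac{198080}{27} \approx 7336.3$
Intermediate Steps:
$w{\left(E \right)} = 2 - 2 E$ ($w{\left(E \right)} = 2 - \left(E + E\right) = 2 - 2 E$)
$\left(w{\left(-7 \right)} - 816\right) \left(- \frac{1238}{135}\right) = \left(\left(2 - -14\right) - 816\right) \left(- \frac{1238}{135}\right) = \left(\left(2 + 14\right) - 816\right) \left(\left(-1238\right) \frac{1}{135}\right) = \left(16 - 816\right) \left(- \frac{1238}{135}\right) = \left(-800\right) \left(- \frac{1238}{135}\right) = \frac{198080}{27}$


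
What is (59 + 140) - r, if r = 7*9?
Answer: 136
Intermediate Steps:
r = 63
(59 + 140) - r = (59 + 140) - 1*63 = 199 - 63 = 136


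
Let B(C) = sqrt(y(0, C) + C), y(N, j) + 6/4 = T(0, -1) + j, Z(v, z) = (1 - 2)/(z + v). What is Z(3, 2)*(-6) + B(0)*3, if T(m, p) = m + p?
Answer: 6/5 + 3*I*sqrt(10)/2 ≈ 1.2 + 4.7434*I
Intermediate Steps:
Z(v, z) = -1/(v + z)
y(N, j) = -5/2 + j (y(N, j) = -3/2 + ((0 - 1) + j) = -3/2 + (-1 + j) = -5/2 + j)
B(C) = sqrt(-5/2 + 2*C) (B(C) = sqrt((-5/2 + C) + C) = sqrt(-5/2 + 2*C))
Z(3, 2)*(-6) + B(0)*3 = -1/(3 + 2)*(-6) + (sqrt(-10 + 8*0)/2)*3 = -1/5*(-6) + (sqrt(-10 + 0)/2)*3 = -1*1/5*(-6) + (sqrt(-10)/2)*3 = -1/5*(-6) + ((I*sqrt(10))/2)*3 = 6/5 + (I*sqrt(10)/2)*3 = 6/5 + 3*I*sqrt(10)/2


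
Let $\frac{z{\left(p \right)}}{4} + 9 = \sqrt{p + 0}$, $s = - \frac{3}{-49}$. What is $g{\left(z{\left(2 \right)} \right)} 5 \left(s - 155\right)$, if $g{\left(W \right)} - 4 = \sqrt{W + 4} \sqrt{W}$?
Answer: $- \frac{151840}{49} + \frac{151840 \sqrt{74 - 17 \sqrt{2}}}{49} \approx 18804.0$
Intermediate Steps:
$s = \frac{3}{49}$ ($s = \left(-3\right) \left(- \frac{1}{49}\right) = \frac{3}{49} \approx 0.061224$)
$z{\left(p \right)} = -36 + 4 \sqrt{p}$ ($z{\left(p \right)} = -36 + 4 \sqrt{p + 0} = -36 + 4 \sqrt{p}$)
$g{\left(W \right)} = 4 + \sqrt{W} \sqrt{4 + W}$ ($g{\left(W \right)} = 4 + \sqrt{W + 4} \sqrt{W} = 4 + \sqrt{4 + W} \sqrt{W} = 4 + \sqrt{W} \sqrt{4 + W}$)
$g{\left(z{\left(2 \right)} \right)} 5 \left(s - 155\right) = \left(4 + \sqrt{-36 + 4 \sqrt{2}} \sqrt{4 - \left(36 - 4 \sqrt{2}\right)}\right) 5 \left(\frac{3}{49} - 155\right) = \left(4 + \sqrt{-36 + 4 \sqrt{2}} \sqrt{-32 + 4 \sqrt{2}}\right) 5 \left(- \frac{7592}{49}\right) = \left(20 + 5 \sqrt{-36 + 4 \sqrt{2}} \sqrt{-32 + 4 \sqrt{2}}\right) \left(- \frac{7592}{49}\right) = - \frac{151840}{49} - \frac{37960 \sqrt{-36 + 4 \sqrt{2}} \sqrt{-32 + 4 \sqrt{2}}}{49}$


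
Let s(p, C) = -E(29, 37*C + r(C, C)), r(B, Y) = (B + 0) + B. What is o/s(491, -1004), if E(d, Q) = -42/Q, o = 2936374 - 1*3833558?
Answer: 5855022784/7 ≈ 8.3643e+8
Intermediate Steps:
o = -897184 (o = 2936374 - 3833558 = -897184)
r(B, Y) = 2*B (r(B, Y) = B + B = 2*B)
s(p, C) = 14/(13*C) (s(p, C) = -(-42)/(37*C + 2*C) = -(-42)/(39*C) = -(-42)*1/(39*C) = -(-14)/(13*C) = 14/(13*C))
o/s(491, -1004) = -897184/((14/13)/(-1004)) = -897184/((14/13)*(-1/1004)) = -897184/(-7/6526) = -897184*(-6526/7) = 5855022784/7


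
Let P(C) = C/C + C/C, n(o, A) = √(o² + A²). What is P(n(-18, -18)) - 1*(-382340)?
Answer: 382342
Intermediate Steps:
n(o, A) = √(A² + o²)
P(C) = 2 (P(C) = 1 + 1 = 2)
P(n(-18, -18)) - 1*(-382340) = 2 - 1*(-382340) = 2 + 382340 = 382342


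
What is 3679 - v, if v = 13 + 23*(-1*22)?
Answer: 4172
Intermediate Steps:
v = -493 (v = 13 + 23*(-22) = 13 - 506 = -493)
3679 - v = 3679 - 1*(-493) = 3679 + 493 = 4172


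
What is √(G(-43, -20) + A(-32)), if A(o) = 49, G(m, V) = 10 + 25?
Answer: 2*√21 ≈ 9.1651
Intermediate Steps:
G(m, V) = 35
√(G(-43, -20) + A(-32)) = √(35 + 49) = √84 = 2*√21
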